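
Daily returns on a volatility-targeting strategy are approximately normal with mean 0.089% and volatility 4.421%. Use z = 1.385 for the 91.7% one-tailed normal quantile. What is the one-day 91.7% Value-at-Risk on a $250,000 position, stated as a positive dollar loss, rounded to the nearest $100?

VaR = −μ + z·σ = −(0.089%) + 1.385 × 4.421% = 6.034%.
On $250,000: 0.06034 × $250,000 = $15,085.

$15,100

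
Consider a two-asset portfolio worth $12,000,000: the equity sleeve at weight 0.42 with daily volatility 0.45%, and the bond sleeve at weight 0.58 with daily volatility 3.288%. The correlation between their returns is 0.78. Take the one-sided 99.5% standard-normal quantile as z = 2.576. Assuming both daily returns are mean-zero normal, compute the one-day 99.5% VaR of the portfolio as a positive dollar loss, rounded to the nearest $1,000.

$636,000

σ_p² = 0.42²·0.45² + 0.58²·3.288² + 2·0.78·0.42·0.58·0.45·3.288 = 4.2348 (%²).
σ_p = √4.2348 = 2.058%.
VaR = 2.576 × 2.058% = 5.301%; on $12,000,000 that is $636,120.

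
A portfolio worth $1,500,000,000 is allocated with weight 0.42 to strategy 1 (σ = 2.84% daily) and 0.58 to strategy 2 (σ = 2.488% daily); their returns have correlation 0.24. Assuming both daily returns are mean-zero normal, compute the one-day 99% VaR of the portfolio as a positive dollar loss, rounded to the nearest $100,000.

σ_p² = 0.42²·2.84² + 0.58²·2.488² + 2·0.24·0.42·0.58·2.84·2.488 = 4.3313 (%²).
σ_p = √4.3313 = 2.081%.
At 99%, z = 2.326.
VaR = 2.326 × 2.081% = 4.840%; on $1,500,000,000 that is $72,600,000.

$72,600,000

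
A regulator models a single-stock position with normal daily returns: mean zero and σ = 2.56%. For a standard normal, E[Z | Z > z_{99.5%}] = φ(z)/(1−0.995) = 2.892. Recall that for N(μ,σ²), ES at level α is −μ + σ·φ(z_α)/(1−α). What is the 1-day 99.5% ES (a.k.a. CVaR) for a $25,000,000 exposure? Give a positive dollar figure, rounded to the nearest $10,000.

$1,850,000

ES = 2.56% × 2.892 = 7.404%.
On $25,000,000: 0.07404 × $25,000,000 = $1,851,000.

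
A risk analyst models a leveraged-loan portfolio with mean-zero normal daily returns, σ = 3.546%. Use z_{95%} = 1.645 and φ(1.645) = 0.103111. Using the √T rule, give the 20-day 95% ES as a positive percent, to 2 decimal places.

σ_{20d} = 3.546% × √20 = 15.858%.
ES multiplier = φ(z)/(1−α) = 0.103111/0.05 = 2.062.
ES = 15.858% × 2.062 = 32.699%.

32.70%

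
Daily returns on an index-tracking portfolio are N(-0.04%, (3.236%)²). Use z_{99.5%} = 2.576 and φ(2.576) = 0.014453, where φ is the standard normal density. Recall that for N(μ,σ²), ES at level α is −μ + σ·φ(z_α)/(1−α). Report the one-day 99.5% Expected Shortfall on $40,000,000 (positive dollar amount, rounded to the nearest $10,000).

$3,760,000

Tail multiplier: φ(z)/(1−α) = 0.014453 / 0.005 = 2.891.
ES = −(-0.04%) + 3.236% × 2.891 = 9.395%.
On $40,000,000: 0.09395 × $40,000,000 = $3,758,000.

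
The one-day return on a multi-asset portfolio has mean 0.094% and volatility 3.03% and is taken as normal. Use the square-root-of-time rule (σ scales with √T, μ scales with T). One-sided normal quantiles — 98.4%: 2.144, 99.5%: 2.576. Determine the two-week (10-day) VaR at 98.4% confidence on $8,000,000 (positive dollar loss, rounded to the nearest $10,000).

$1,570,000

σ_{10d} = 3.03% × √10 = 9.582%; μ_{10d} = 10 × 0.094% = 0.940%.
VaR = −(0.940%) + 2.144 × 9.582% = 19.604%.
On $8,000,000: 0.19604 × $8,000,000 = $1,568,320.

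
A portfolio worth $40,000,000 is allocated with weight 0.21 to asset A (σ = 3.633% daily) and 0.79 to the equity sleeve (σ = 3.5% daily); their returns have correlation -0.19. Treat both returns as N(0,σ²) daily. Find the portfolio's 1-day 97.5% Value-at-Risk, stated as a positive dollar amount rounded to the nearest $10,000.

$2,140,000

σ_p² = 0.21²·3.633² + 0.79²·3.5² + 2·-0.19·0.21·0.79·3.633·3.5 = 7.4257 (%²).
σ_p = √7.4257 = 2.725%.
At 97.5%, z = 1.960.
VaR = 1.960 × 2.725% = 5.341%; on $40,000,000 that is $2,136,400.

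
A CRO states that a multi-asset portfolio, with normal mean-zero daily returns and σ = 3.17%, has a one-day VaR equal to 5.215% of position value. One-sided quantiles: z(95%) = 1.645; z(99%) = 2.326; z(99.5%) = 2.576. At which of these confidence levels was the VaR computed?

95%

Implied z = VaR/σ = 5.215 / 3.17 = 1.645.
This matches z(95%) = 1.645.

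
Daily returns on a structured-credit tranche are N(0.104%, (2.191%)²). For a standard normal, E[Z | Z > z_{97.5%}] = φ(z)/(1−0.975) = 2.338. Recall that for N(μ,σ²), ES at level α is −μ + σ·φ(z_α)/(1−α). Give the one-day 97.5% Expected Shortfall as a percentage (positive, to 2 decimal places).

5.02%

ES = −(0.104%) + 2.191% × 2.338 = 5.019%.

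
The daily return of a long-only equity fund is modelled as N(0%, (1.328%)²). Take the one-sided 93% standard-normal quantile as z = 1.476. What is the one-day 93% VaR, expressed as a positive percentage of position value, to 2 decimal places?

1.96%

VaR = z·σ = 1.476 × 1.328% = 1.960%.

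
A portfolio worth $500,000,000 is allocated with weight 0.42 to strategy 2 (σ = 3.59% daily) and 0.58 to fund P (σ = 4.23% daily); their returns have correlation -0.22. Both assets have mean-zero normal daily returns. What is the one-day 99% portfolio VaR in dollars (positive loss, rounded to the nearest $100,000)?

σ_p² = 0.42²·3.59² + 0.58²·4.23² + 2·-0.22·0.42·0.58·3.59·4.23 = 6.6650 (%²).
σ_p = √6.6650 = 2.582%.
At 99%, z = 2.326.
VaR = 2.326 × 2.582% = 6.006%; on $500,000,000 that is $30,030,000.

$30,000,000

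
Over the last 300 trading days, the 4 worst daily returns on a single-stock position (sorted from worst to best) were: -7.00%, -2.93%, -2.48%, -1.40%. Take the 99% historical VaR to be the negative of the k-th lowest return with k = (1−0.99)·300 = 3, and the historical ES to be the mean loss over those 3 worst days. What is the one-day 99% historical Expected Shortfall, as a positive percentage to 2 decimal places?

4.14%

The 3 worst returns sum to -12.41%.
ES = −(-12.41%) / 3 = 4.1366…% ≈ 4.14%.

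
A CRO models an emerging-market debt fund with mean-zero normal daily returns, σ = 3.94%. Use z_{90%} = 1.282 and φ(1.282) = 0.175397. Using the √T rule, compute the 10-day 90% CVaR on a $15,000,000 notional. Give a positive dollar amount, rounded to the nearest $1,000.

$3,278,000

σ_{10d} = 3.94% × √10 = 12.459%.
ES multiplier = φ(z)/(1−α) = 0.175397/0.1 = 1.754.
ES = 12.459% × 1.754 = 21.853%; on $15,000,000: $3,277,950.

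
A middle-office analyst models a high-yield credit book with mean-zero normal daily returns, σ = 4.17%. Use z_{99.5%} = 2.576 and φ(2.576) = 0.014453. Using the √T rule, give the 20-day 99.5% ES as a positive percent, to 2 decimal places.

53.91%

σ_{20d} = 4.17% × √20 = 18.649%.
ES multiplier = φ(z)/(1−α) = 0.014453/0.005 = 2.891.
ES = 18.649% × 2.891 = 53.914%.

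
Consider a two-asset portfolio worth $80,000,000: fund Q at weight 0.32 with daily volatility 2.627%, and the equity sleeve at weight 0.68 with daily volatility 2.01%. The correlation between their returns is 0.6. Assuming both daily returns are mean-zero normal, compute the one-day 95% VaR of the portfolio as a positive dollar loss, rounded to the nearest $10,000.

$2,620,000

σ_p² = 0.32²·2.627² + 0.68²·2.01² + 2·0.6·0.32·0.68·2.627·2.01 = 3.9536 (%²).
σ_p = √3.9536 = 1.988%.
At 95%, z = 1.645.
VaR = 1.645 × 1.988% = 3.270%; on $80,000,000 that is $2,616,000.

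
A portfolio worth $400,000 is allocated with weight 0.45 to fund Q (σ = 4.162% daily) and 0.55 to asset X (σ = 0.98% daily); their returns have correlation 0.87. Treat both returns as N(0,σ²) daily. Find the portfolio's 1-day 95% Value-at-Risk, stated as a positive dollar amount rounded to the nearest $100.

$15,500

σ_p² = 0.45²·4.162² + 0.55²·0.98² + 2·0.87·0.45·0.55·4.162·0.98 = 5.5548 (%²).
σ_p = √5.5548 = 2.357%.
At 95%, z = 1.645.
VaR = 1.645 × 2.357% = 3.877%; on $400,000 that is $15,508.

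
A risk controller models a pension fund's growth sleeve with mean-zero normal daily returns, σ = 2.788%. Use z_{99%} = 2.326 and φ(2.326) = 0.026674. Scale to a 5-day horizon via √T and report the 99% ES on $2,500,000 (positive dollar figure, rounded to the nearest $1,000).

σ_{5d} = 2.788% × √5 = 6.234%.
ES multiplier = φ(z)/(1−α) = 0.026674/0.01 = 2.667.
ES = 6.234% × 2.667 = 16.626%; on $2,500,000: $415,650.

$416,000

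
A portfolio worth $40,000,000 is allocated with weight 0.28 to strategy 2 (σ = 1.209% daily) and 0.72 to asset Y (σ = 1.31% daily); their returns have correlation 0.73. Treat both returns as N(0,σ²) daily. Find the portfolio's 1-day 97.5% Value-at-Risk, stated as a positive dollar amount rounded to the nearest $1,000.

σ_p² = 0.28²·1.209² + 0.72²·1.31² + 2·0.73·0.28·0.72·1.209·1.31 = 1.4704 (%²).
σ_p = √1.4704 = 1.213%.
At 97.5%, z = 1.960.
VaR = 1.960 × 1.213% = 2.377%; on $40,000,000 that is $950,800.

$951,000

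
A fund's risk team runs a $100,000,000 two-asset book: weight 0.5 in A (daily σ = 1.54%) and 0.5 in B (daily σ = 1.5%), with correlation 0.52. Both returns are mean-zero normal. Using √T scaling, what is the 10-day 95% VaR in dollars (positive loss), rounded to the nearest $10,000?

σ_p = √(0.5²·1.54² + 0.5²·1.5² + 2·0.52·0.5·0.5·1.54·1.5) = 1.325%.
σ_{10d} = 1.325% × √10 = 4.190%.
z(95%) = 1.645.
VaR = 1.645 × 4.190% = 6.893%; on $100,000,000 that is $6,893,000.

$6,890,000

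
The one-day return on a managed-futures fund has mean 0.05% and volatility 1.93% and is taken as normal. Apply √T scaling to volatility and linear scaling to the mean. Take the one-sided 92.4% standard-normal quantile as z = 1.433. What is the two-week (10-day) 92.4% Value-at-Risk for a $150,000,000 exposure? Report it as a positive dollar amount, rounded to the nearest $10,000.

$12,370,000

σ_{10d} = 1.93% × √10 = 6.103%; μ_{10d} = 10 × 0.05% = 0.500%.
VaR = −(0.500%) + 1.433 × 6.103% = 8.246%.
On $150,000,000: 0.08246 × $150,000,000 = $12,369,000.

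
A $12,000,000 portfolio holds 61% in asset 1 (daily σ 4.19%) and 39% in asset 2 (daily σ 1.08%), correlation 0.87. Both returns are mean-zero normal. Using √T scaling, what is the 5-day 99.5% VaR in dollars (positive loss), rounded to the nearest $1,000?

σ_p = √(0.61²·4.19² + 0.39²·1.08² + 2·0.87·0.61·0.39·4.19·1.08) = 2.930%.
σ_{5d} = 2.930% × √5 = 6.552%.
z(99.5%) = 2.576.
VaR = 2.576 × 6.552% = 16.878%; on $12,000,000 that is $2,025,360.

$2,025,000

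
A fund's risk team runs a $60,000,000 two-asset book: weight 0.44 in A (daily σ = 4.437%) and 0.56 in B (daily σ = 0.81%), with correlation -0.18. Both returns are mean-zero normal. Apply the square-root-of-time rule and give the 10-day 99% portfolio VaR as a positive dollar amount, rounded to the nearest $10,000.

$8,490,000

σ_p = √(0.44²·4.437² + 0.56²·0.81² + 2·-0.18·0.44·0.56·4.437·0.81) = 1.923%.
σ_{10d} = 1.923% × √10 = 6.081%.
z(99%) = 2.326.
VaR = 2.326 × 6.081% = 14.144%; on $60,000,000 that is $8,486,400.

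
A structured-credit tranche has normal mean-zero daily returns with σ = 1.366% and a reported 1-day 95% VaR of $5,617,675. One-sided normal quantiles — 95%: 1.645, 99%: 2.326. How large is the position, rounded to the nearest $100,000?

VaR as a fraction of value: z·σ = 1.645 × 1.366% = 2.24707%.
Position = $5,617,675 / 0.0224707 = $250,000,000.

$250,000,000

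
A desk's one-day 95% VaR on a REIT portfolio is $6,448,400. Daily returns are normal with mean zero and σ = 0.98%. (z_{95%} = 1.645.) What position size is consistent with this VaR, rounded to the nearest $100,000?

$400,000,000

VaR as a fraction of value: z·σ = 1.645 × 0.98% = 1.6121%.
Position = $6,448,400 / 0.016121 = $400,000,000.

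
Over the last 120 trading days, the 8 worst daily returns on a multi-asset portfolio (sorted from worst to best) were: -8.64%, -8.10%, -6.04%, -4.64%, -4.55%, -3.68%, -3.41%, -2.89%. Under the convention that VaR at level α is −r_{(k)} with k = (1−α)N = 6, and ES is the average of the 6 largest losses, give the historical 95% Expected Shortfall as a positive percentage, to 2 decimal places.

5.94%

The 6 worst returns sum to -35.65%.
ES = −(-35.65%) / 6 = 5.9416…% ≈ 5.94%.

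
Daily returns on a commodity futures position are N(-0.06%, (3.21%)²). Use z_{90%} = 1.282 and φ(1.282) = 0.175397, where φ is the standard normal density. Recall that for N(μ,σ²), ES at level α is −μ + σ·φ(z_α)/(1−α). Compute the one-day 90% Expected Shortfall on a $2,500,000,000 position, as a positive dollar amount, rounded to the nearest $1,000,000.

$142,000,000

Tail multiplier: φ(z)/(1−α) = 0.175397 / 0.1 = 1.754.
ES = −(-0.06%) + 3.21% × 1.754 = 5.690%.
On $2,500,000,000: 0.05690 × $2,500,000,000 = $142,250,000.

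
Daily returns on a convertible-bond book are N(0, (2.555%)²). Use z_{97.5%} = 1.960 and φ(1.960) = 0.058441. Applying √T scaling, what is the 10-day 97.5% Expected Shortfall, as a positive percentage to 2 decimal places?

σ_{10d} = 2.555% × √10 = 8.080%.
ES multiplier = φ(z)/(1−α) = 0.058441/0.025 = 2.338.
ES = 8.080% × 2.338 = 18.891%.

18.89%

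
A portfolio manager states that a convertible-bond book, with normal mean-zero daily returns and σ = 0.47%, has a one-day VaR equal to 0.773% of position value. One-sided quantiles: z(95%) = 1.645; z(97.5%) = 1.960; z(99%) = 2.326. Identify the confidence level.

95%

Implied z = VaR/σ = 0.773 / 0.47 = 1.645.
This matches z(95%) = 1.645.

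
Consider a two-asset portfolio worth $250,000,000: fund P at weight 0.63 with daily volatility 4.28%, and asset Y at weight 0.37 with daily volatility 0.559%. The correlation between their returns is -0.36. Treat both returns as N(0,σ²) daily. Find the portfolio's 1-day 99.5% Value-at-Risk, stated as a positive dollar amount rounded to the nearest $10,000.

σ_p² = 0.63²·4.28² + 0.37²·0.559² + 2·-0.36·0.63·0.37·4.28·0.559 = 6.9118 (%²).
σ_p = √6.9118 = 2.629%.
At 99.5%, z = 2.576.
VaR = 2.576 × 2.629% = 6.772%; on $250,000,000 that is $16,930,000.

$16,930,000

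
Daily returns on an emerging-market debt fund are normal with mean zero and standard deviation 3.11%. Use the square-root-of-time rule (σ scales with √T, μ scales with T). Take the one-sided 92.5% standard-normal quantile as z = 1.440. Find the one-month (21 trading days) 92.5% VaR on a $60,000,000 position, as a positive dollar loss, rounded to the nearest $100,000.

$12,300,000

σ_{21d} = 3.11% × √21 = 14.252%.
VaR = 1.440 × 14.252% = 20.523%.
On $60,000,000: 0.20523 × $60,000,000 = $12,313,800.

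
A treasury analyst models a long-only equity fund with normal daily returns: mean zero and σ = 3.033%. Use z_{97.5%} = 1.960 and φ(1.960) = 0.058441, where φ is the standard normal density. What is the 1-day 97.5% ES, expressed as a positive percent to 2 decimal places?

Tail multiplier: φ(z)/(1−α) = 0.058441 / 0.025 = 2.338.
ES = 3.033% × 2.338 = 7.091%.

7.09%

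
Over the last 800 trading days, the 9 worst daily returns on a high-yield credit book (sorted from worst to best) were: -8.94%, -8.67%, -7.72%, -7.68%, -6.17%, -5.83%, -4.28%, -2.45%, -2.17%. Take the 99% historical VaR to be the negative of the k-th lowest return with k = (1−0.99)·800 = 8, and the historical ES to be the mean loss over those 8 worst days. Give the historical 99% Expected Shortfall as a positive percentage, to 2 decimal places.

The 8 worst returns sum to -51.74%.
ES = −(-51.74%) / 8 = 6.4675% ≈ 6.47%.

6.47%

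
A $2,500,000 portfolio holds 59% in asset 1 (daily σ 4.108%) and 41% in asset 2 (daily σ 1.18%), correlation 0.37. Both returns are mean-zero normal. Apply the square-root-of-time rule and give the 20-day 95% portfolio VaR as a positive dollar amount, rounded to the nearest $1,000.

$486,000

σ_p = √(0.59²·4.108² + 0.41²·1.18² + 2·0.37·0.59·0.41·4.108·1.18) = 2.641%.
σ_{20d} = 2.641% × √20 = 11.811%.
z(95%) = 1.645.
VaR = 1.645 × 11.811% = 19.429%; on $2,500,000 that is $485,725.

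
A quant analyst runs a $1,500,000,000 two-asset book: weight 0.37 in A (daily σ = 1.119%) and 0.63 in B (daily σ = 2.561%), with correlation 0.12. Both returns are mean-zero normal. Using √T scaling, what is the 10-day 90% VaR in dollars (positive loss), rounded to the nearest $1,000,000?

σ_p = √(0.37²·1.119² + 0.63²·2.561² + 2·0.12·0.37·0.63·1.119·2.561) = 1.713%.
σ_{10d} = 1.713% × √10 = 5.417%.
z(90%) = 1.282.
VaR = 1.282 × 5.417% = 6.945%; on $1,500,000,000 that is $104,175,000.

$104,000,000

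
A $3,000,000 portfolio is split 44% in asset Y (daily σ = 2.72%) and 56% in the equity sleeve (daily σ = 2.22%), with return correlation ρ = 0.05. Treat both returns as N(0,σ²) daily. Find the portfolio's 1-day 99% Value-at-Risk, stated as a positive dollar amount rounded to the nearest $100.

$123,400

σ_p² = 0.44²·2.72² + 0.56²·2.22² + 2·0.05·0.44·0.56·2.72·2.22 = 3.1267 (%²).
σ_p = √3.1267 = 1.768%.
At 99%, z = 2.326.
VaR = 2.326 × 1.768% = 4.112%; on $3,000,000 that is $123,360.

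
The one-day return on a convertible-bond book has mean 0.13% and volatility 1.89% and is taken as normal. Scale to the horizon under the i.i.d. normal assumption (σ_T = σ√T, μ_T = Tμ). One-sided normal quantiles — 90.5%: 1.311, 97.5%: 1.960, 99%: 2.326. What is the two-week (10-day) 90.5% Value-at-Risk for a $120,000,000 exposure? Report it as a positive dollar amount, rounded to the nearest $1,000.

$7,843,000

σ_{10d} = 1.89% × √10 = 5.977%; μ_{10d} = 10 × 0.13% = 1.300%.
VaR = −(1.300%) + 1.311 × 5.977% = 6.536%.
On $120,000,000: 0.06536 × $120,000,000 = $7,843,200.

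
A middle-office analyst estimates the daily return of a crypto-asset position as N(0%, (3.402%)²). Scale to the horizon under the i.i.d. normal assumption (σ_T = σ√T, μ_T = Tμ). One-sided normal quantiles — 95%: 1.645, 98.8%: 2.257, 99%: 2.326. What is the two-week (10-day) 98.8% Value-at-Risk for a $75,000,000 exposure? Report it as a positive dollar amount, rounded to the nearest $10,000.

σ_{10d} = 3.402% × √10 = 10.758%.
VaR = 2.257 × 10.758% = 24.281%.
On $75,000,000: 0.24281 × $75,000,000 = $18,210,750.

$18,210,000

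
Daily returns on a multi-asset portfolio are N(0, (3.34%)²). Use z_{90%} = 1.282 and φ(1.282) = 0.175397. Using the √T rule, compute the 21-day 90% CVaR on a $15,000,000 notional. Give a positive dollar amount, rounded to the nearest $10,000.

σ_{21d} = 3.34% × √21 = 15.306%.
ES multiplier = φ(z)/(1−α) = 0.175397/0.1 = 1.754.
ES = 15.306% × 1.754 = 26.847%; on $15,000,000: $4,027,050.

$4,030,000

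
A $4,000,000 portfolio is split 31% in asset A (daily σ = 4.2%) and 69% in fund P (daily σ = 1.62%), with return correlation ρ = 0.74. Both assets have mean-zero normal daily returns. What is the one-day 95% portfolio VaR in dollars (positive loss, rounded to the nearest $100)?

σ_p² = 0.31²·4.2² + 0.69²·1.62² + 2·0.74·0.31·0.69·4.2·1.62 = 5.0986 (%²).
σ_p = √5.0986 = 2.258%.
At 95%, z = 1.645.
VaR = 1.645 × 2.258% = 3.714%; on $4,000,000 that is $148,560.

$148,600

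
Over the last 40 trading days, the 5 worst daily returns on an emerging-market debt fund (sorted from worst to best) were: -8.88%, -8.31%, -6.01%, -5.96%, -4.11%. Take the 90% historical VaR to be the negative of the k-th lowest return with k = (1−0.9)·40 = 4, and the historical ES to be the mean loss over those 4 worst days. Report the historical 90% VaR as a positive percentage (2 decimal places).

5.96%

k = 4; the 4th lowest return is -5.96%, so VaR = 5.96%.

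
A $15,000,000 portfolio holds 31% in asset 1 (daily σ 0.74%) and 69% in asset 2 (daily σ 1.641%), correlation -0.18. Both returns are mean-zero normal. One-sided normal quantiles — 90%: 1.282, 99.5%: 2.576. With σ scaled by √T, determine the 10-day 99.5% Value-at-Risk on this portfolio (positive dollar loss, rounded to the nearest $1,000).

$1,361,000

σ_p = √(0.31²·0.74² + 0.69²·1.641² + 2·-0.18·0.31·0.69·0.74·1.641) = 1.114%.
σ_{10d} = 1.114% × √10 = 3.523%.
VaR = 2.576 × 3.523% = 9.075%; on $15,000,000 that is $1,361,250.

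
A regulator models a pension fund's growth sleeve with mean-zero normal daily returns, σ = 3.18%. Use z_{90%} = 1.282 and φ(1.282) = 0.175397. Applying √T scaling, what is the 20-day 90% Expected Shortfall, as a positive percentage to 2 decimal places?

σ_{20d} = 3.18% × √20 = 14.221%.
ES multiplier = φ(z)/(1−α) = 0.175397/0.1 = 1.754.
ES = 14.221% × 1.754 = 24.944%.

24.94%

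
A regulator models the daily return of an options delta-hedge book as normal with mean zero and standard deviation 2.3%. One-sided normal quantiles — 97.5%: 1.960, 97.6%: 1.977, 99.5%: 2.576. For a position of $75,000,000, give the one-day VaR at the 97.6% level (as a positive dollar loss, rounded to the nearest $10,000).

$3,410,000

VaR = z·σ = 1.977 × 2.3% = 4.547%.
On $75,000,000: 0.04547 × $75,000,000 = $3,410,250.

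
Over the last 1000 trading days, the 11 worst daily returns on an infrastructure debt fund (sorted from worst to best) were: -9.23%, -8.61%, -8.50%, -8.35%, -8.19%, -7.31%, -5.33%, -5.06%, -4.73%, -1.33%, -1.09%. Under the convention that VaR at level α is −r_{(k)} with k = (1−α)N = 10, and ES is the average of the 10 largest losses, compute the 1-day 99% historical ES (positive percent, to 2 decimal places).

6.66%

The 10 worst returns sum to -66.64%.
ES = −(-66.64%) / 10 = 6.664% ≈ 6.66%.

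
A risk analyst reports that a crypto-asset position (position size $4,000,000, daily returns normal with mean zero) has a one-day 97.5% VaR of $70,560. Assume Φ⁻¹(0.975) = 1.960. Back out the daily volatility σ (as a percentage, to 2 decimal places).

0.90%

VaR as a fraction: $70,560 / $4,000,000 = 1.764%.
σ = VaR / z = 1.764% / 1.960 = 0.900%.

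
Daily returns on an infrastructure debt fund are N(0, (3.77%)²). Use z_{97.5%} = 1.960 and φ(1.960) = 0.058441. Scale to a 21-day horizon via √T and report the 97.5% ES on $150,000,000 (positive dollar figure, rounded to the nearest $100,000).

σ_{21d} = 3.77% × √21 = 17.276%.
ES multiplier = φ(z)/(1−α) = 0.058441/0.025 = 2.338.
ES = 17.276% × 2.338 = 40.391%; on $150,000,000: $60,586,500.

$60,600,000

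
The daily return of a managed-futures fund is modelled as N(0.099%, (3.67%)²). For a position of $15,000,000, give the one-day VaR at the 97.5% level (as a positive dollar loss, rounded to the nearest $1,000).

At 97.5% one-sided, z = 1.960.
VaR = −μ + z·σ = −(0.099%) + 1.960 × 3.67% = 7.094%.
On $15,000,000: 0.07094 × $15,000,000 = $1,064,100.

$1,064,000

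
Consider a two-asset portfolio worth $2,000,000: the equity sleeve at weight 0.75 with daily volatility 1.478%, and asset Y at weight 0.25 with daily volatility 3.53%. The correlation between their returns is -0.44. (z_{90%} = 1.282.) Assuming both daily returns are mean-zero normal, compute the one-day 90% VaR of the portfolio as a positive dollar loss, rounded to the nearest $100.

σ_p² = 0.75²·1.478² + 0.25²·3.53² + 2·-0.44·0.75·0.25·1.478·3.53 = 1.1467 (%²).
σ_p = √1.1467 = 1.071%.
VaR = 1.282 × 1.071% = 1.373%; on $2,000,000 that is $27,460.

$27,500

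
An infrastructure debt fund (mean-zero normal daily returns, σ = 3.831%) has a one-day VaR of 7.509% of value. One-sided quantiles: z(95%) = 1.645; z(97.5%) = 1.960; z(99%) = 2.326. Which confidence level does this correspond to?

Implied z = VaR/σ = 7.509 / 3.831 = 1.960.
This matches z(97.5%) = 1.960.

97.5%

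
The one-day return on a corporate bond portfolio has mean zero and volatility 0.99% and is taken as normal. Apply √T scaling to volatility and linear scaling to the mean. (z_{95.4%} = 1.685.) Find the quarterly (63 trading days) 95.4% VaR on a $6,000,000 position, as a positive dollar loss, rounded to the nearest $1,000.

$794,000

σ_{63d} = 0.99% × √63 = 7.858%.
VaR = 1.685 × 7.858% = 13.241%.
On $6,000,000: 0.13241 × $6,000,000 = $794,460.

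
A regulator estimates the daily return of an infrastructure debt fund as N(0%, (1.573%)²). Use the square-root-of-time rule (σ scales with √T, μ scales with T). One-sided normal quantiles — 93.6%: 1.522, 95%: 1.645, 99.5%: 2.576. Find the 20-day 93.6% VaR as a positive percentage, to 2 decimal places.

σ_{20d} = 1.573% × √20 = 7.035%.
VaR = 1.522 × 7.035% = 10.707%.

10.71%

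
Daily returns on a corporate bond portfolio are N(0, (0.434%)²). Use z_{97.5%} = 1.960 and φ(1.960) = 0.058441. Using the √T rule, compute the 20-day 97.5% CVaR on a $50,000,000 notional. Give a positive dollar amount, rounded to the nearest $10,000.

$2,270,000

σ_{20d} = 0.434% × √20 = 1.941%.
ES multiplier = φ(z)/(1−α) = 0.058441/0.025 = 2.338.
ES = 1.941% × 2.338 = 4.538%; on $50,000,000: $2,269,000.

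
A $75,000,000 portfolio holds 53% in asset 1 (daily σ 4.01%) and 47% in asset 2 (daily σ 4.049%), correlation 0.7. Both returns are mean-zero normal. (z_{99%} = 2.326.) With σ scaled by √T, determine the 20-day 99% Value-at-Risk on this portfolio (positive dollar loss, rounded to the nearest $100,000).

σ_p = √(0.53²·4.01² + 0.47²·4.049² + 2·0.7·0.53·0.47·4.01·4.049) = 3.715%.
σ_{20d} = 3.715% × √20 = 16.614%.
VaR = 2.326 × 16.614% = 38.644%; on $75,000,000 that is $28,983,000.

$29,000,000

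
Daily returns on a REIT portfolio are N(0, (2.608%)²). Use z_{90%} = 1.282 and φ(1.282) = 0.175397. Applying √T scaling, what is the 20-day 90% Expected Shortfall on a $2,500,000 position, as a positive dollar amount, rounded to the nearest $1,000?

$511,000

σ_{20d} = 2.608% × √20 = 11.663%.
ES multiplier = φ(z)/(1−α) = 0.175397/0.1 = 1.754.
ES = 11.663% × 1.754 = 20.457%; on $2,500,000: $511,425.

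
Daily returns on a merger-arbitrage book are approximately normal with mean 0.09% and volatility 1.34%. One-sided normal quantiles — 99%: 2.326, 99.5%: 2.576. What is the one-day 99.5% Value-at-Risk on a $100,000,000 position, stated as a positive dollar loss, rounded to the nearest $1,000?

VaR = −μ + z·σ = −(0.09%) + 2.576 × 1.34% = 3.362%.
On $100,000,000: 0.03362 × $100,000,000 = $3,362,000.

$3,362,000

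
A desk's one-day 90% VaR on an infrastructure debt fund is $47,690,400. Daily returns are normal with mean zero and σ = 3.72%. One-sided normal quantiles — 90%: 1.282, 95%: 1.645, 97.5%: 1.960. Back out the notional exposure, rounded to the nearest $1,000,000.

$1,000,000,000

VaR as a fraction of value: z·σ = 1.282 × 3.72% = 4.76904%.
Position = $47,690,400 / 0.0476904 = $1,000,000,000.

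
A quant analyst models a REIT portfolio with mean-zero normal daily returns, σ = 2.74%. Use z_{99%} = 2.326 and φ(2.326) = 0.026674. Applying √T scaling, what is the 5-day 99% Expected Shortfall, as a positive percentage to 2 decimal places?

16.34%

σ_{5d} = 2.74% × √5 = 6.127%.
ES multiplier = φ(z)/(1−α) = 0.026674/0.01 = 2.667.
ES = 6.127% × 2.667 = 16.341%.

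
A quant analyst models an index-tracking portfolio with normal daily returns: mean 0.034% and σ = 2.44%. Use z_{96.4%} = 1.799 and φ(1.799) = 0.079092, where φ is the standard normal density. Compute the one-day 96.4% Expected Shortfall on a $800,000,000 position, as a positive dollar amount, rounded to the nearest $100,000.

Tail multiplier: φ(z)/(1−α) = 0.079092 / 0.036 = 2.197.
ES = −(0.034%) + 2.44% × 2.197 = 5.327%.
On $800,000,000: 0.05327 × $800,000,000 = $42,616,000.

$42,600,000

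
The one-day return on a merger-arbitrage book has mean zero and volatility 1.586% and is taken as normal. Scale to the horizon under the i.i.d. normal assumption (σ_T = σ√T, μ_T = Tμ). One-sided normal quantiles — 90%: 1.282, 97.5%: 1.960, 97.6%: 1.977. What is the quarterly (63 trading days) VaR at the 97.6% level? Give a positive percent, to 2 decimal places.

24.89%

σ_{63d} = 1.586% × √63 = 12.588%.
VaR = 1.977 × 12.588% = 24.886%.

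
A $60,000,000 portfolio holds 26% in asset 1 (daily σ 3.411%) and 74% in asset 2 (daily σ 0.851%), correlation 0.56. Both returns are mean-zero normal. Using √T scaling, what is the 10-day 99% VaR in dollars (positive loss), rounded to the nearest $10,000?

σ_p = √(0.26²·3.411² + 0.74²·0.851² + 2·0.56·0.26·0.74·3.411·0.851) = 1.345%.
σ_{10d} = 1.345% × √10 = 4.253%.
z(99%) = 2.326.
VaR = 2.326 × 4.253% = 9.892%; on $60,000,000 that is $5,935,200.

$5,940,000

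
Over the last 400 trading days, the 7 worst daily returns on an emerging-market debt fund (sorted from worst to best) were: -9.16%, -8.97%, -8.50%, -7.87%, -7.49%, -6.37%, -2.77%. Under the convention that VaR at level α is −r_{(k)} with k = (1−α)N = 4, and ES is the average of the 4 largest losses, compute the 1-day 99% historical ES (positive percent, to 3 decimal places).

The 4 worst returns sum to -34.50%.
ES = −(-34.50%) / 4 = 8.625%.

8.625%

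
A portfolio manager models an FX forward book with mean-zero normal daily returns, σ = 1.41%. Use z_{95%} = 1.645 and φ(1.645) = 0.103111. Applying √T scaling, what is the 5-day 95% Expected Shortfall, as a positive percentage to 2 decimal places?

6.50%

σ_{5d} = 1.41% × √5 = 3.153%.
ES multiplier = φ(z)/(1−α) = 0.103111/0.05 = 2.062.
ES = 3.153% × 2.062 = 6.501%.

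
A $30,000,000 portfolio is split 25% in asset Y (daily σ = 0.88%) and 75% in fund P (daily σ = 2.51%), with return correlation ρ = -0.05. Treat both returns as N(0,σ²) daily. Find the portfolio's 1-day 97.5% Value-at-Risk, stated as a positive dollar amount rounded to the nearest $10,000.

σ_p² = 0.25²·0.88² + 0.75²·2.51² + 2·-0.05·0.25·0.75·0.88·2.51 = 3.5508 (%²).
σ_p = √3.5508 = 1.884%.
At 97.5%, z = 1.960.
VaR = 1.960 × 1.884% = 3.693%; on $30,000,000 that is $1,107,900.

$1,110,000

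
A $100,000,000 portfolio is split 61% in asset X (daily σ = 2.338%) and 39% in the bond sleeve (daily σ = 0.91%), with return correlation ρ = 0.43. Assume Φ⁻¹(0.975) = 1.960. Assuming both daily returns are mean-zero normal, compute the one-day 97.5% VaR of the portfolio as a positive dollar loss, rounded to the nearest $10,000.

σ_p² = 0.61²·2.338² + 0.39²·0.91² + 2·0.43·0.61·0.39·2.338·0.91 = 2.5952 (%²).
σ_p = √2.5952 = 1.611%.
VaR = 1.960 × 1.611% = 3.158%; on $100,000,000 that is $3,158,000.

$3,160,000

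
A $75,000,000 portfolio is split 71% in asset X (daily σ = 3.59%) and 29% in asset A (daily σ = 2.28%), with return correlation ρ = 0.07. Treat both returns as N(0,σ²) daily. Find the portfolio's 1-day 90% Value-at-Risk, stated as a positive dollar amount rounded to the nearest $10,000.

σ_p² = 0.71²·3.59² + 0.29²·2.28² + 2·0.07·0.71·0.29·3.59·2.28 = 7.1700 (%²).
σ_p = √7.1700 = 2.678%.
At 90%, z = 1.282.
VaR = 1.282 × 2.678% = 3.433%; on $75,000,000 that is $2,574,750.

$2,570,000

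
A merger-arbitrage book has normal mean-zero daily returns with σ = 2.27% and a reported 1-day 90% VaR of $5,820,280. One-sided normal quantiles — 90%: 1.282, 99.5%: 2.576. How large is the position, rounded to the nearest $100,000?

$200,000,000

VaR as a fraction of value: z·σ = 1.282 × 2.27% = 2.91014%.
Position = $5,820,280 / 0.0291014 = $200,000,000.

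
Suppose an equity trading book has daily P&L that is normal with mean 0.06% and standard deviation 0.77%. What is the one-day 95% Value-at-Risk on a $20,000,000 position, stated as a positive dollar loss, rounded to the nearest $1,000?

$241,000

At 95% one-sided, z = 1.645.
VaR = −μ + z·σ = −(0.06%) + 1.645 × 0.77% = 1.207%.
On $20,000,000: 0.01207 × $20,000,000 = $241,400.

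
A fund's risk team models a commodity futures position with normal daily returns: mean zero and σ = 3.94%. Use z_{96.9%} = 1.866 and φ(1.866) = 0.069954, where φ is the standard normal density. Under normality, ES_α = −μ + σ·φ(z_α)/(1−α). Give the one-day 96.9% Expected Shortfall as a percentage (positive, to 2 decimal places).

8.89%

Tail multiplier: φ(z)/(1−α) = 0.069954 / 0.031 = 2.257.
ES = 3.94% × 2.257 = 8.893%.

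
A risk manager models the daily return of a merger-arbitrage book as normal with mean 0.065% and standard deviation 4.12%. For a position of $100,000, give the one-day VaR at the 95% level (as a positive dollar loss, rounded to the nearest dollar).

At 95% one-sided, z = 1.645.
VaR = −μ + z·σ = −(0.065%) + 1.645 × 4.12% = 6.712%.
On $100,000: 0.06712 × $100,000 = $6,712.

$6,712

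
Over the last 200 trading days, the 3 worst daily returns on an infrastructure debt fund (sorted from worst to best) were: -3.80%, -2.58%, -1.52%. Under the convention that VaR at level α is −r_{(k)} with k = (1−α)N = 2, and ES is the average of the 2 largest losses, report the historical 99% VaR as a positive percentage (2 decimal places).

2.58%

k = 2; the 2nd lowest return is -2.58%, so VaR = 2.58%.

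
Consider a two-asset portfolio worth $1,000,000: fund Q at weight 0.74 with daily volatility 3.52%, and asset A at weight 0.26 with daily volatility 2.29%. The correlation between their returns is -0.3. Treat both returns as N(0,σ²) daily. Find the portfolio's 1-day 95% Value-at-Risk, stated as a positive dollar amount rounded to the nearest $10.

σ_p² = 0.74²·3.52² + 0.26²·2.29² + 2·-0.3·0.74·0.26·3.52·2.29 = 6.2089 (%²).
σ_p = √6.2089 = 2.492%.
At 95%, z = 1.645.
VaR = 1.645 × 2.492% = 4.099%; on $1,000,000 that is $40,990.

$40,990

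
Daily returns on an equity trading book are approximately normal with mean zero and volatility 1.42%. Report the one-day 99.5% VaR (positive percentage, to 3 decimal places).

3.658%

At 99.5% one-sided, z = 2.576.
VaR = z·σ = 2.576 × 1.42% = 3.658%.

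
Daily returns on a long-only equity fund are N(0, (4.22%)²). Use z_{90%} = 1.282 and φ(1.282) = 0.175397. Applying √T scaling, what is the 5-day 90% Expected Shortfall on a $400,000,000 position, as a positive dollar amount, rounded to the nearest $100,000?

σ_{5d} = 4.22% × √5 = 9.436%.
ES multiplier = φ(z)/(1−α) = 0.175397/0.1 = 1.754.
ES = 9.436% × 1.754 = 16.551%; on $400,000,000: $66,204,000.

$66,200,000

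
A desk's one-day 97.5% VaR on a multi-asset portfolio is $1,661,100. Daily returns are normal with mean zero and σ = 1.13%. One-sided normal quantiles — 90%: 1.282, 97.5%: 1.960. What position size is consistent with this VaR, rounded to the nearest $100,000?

VaR as a fraction of value: z·σ = 1.960 × 1.13% = 2.2148%.
Position = $1,661,100 / 0.022148 = $75,000,000.

$75,000,000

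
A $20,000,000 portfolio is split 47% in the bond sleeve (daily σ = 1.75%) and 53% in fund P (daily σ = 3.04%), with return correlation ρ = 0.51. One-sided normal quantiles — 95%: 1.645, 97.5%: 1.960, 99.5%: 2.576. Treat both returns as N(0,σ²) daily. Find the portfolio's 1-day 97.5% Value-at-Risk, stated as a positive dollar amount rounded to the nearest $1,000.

$843,000

σ_p² = 0.47²·1.75² + 0.53²·3.04² + 2·0.51·0.47·0.53·1.75·3.04 = 4.6242 (%²).
σ_p = √4.6242 = 2.150%.
VaR = 1.960 × 2.150% = 4.214%; on $20,000,000 that is $842,800.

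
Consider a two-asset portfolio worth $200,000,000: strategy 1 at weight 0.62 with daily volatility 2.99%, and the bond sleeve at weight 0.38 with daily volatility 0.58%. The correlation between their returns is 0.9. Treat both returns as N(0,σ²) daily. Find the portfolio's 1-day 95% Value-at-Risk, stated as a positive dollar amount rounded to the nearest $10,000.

σ_p² = 0.62²·2.99² + 0.38²·0.58² + 2·0.9·0.62·0.38·2.99·0.58 = 4.2206 (%²).
σ_p = √4.2206 = 2.054%.
At 95%, z = 1.645.
VaR = 1.645 × 2.054% = 3.379%; on $200,000,000 that is $6,758,000.

$6,760,000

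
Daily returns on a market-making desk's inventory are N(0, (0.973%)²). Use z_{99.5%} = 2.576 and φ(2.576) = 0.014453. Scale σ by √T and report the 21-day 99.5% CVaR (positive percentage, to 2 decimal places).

12.89%

σ_{21d} = 0.973% × √21 = 4.459%.
ES multiplier = φ(z)/(1−α) = 0.014453/0.005 = 2.891.
ES = 4.459% × 2.891 = 12.891%.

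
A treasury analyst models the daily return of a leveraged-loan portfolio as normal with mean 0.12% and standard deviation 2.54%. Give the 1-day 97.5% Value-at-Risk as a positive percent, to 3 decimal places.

4.858%

At 97.5% one-sided, z = 1.960.
VaR = −μ + z·σ = −(0.12%) + 1.960 × 2.54% = 4.858%.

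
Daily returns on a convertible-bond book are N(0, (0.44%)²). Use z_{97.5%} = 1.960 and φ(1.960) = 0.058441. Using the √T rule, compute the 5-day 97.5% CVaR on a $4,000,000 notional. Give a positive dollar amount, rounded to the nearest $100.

σ_{5d} = 0.44% × √5 = 0.984%.
ES multiplier = φ(z)/(1−α) = 0.058441/0.025 = 2.338.
ES = 0.984% × 2.338 = 2.301%; on $4,000,000: $92,040.

$92,000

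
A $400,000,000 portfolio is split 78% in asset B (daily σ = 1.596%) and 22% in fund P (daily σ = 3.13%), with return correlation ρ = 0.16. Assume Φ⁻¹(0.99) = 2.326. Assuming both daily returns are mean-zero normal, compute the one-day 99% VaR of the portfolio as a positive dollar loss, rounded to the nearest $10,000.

σ_p² = 0.78²·1.596² + 0.22²·3.13² + 2·0.16·0.78·0.22·1.596·3.13 = 2.2982 (%²).
σ_p = √2.2982 = 1.516%.
VaR = 2.326 × 1.516% = 3.526%; on $400,000,000 that is $14,104,000.

$14,100,000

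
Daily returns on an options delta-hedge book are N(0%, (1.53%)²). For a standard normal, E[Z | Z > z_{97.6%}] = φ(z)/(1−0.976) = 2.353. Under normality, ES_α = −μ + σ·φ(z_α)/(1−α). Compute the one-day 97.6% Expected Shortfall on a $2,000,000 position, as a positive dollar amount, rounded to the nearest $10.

ES = 1.53% × 2.353 = 3.600%.
On $2,000,000: 0.03600 × $2,000,000 = $72,000.

$72,000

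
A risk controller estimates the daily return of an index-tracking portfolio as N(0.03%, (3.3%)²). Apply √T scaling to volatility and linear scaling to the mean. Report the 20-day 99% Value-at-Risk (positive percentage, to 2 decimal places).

33.73%

At 99%, z = 2.326.
σ_{20d} = 3.3% × √20 = 14.758%; μ_{20d} = 20 × 0.03% = 0.600%.
VaR = −(0.600%) + 2.326 × 14.758% = 33.727%.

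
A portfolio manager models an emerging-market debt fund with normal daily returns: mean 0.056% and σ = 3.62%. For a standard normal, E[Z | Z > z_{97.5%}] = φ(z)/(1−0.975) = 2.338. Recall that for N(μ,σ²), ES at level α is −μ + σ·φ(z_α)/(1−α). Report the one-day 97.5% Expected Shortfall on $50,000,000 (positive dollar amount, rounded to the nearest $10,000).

ES = −(0.056%) + 3.62% × 2.338 = 8.408%.
On $50,000,000: 0.08408 × $50,000,000 = $4,204,000.

$4,200,000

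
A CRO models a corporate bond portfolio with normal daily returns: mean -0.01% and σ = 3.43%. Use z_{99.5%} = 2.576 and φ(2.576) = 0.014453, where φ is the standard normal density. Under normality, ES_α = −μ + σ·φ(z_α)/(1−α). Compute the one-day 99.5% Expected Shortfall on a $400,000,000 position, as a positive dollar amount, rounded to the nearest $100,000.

$39,700,000

Tail multiplier: φ(z)/(1−α) = 0.014453 / 0.005 = 2.891.
ES = −(-0.01%) + 3.43% × 2.891 = 9.926%.
On $400,000,000: 0.09926 × $400,000,000 = $39,704,000.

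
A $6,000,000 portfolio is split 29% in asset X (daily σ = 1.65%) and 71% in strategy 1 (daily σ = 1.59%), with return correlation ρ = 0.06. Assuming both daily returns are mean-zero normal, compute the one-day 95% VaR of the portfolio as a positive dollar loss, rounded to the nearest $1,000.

$124,000

σ_p² = 0.29²·1.65² + 0.71²·1.59² + 2·0.06·0.29·0.71·1.65·1.59 = 1.5682 (%²).
σ_p = √1.5682 = 1.252%.
At 95%, z = 1.645.
VaR = 1.645 × 1.252% = 2.060%; on $6,000,000 that is $123,600.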